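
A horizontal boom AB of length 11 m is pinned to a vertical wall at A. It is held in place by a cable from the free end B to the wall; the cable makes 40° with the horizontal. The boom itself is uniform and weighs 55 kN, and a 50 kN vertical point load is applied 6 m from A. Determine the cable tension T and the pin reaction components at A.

ΣM about A: T·sin40°·11 − 55·5.5 − 50·6 = 0 → T = 602.5/(11·0.642788) = 85.2112 ≈ 85.21 kN.
ΣF_x = 0: A_x − T·cos40° = 0 → A_x = 85.2112 × 0.766044 = 65.28 kN.
ΣF_y = 0: A_y + T·sin40° − 55 − 50 = 0 → A_y = 105 − 85.2112 × 0.642788 = 50.23 kN.

T = 85.21 kN, A_x = 65.28 kN, A_y = 50.23 kN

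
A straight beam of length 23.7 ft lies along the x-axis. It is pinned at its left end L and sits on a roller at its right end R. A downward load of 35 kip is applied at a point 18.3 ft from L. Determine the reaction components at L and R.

Taking moments about L: R_y·23.7 − 35·18.3 = 0 → R_y = 640.5/23.7 = 27.0253 ≈ 27.03 kip.
ΣF_y = 0: L_y + 27.0253 − 35 = 0 → L_y = 7.975 kip.
ΣF_x = 0: no horizontal applied forces, so L_x = 0.

L_x = 0, L_y = 7.975 kip, R_y = 27.03 kip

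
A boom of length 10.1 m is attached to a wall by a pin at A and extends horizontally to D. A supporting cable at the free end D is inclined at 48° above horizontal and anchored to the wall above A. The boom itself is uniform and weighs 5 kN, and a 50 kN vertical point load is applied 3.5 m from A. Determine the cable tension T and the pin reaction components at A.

T = 26.68 kN, A_x = 17.85 kN, A_y = 35.17 kN

ΣM about A: T·sin48°·10.1 − 5·5.05 − 50·3.5 = 0 → T = 200.25/(10.1·0.743145) = 26.6795 ≈ 26.68 kN.
ΣF_x = 0: A_x − T·cos48° = 0 → A_x = 26.6795 × 0.669131 = 17.85 kN.
ΣF_y = 0: A_y + T·sin48° − 5 − 50 = 0 → A_y = 55 − 26.6795 × 0.743145 = 35.17 kN.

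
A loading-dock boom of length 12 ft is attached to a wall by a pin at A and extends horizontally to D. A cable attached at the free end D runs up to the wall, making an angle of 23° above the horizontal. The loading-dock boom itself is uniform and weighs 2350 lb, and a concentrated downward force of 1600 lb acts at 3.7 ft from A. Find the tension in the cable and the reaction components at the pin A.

T = 4270 lb, A_x = 3930 lb, A_y = 2282 lb

ΣM about A: T·sin23°·12 − 2350·6 − 1600·3.7 = 0 → T = 20020/(12·0.390731) = 4269.77 ≈ 4270 lb.
ΣF_x = 0: A_x − T·cos23° = 0 → A_x = 4269.77 × 0.920505 = 3930 lb.
ΣF_y = 0: A_y + T·sin23° − 2350 − 1600 = 0 → A_y = 3950 − 4269.77 × 0.390731 = 2282 lb.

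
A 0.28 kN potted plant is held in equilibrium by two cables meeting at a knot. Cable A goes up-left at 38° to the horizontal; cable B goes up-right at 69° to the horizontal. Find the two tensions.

ΣF_x = 0: −T_A·cos38° + T_B·cos69° = 0 → T_B = 2.19889·T_A.
ΣF_y = 0: T_A·sin38° + T_B·sin69° = 0.28.
Substitute: T_A·(0.615661 + 2.19889·0.93358) = 0.28 → T_A = 0.104928 ≈ 0.1049 kN.
Then T_B = 2.19889 × 0.104928 = 0.2307 kN.

T_A = 0.1049 kN, T_B = 0.2307 kN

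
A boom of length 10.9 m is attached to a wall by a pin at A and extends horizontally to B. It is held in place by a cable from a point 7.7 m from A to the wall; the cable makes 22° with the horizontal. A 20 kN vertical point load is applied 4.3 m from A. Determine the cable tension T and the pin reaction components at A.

T = 29.81 kN, A_x = 27.64 kN, A_y = 8.831 kN

ΣM about A: T·sin22°·7.7 − 20·4.3 = 0 → T = 86/(7.7·0.374607) = 29.8148 ≈ 29.81 kN.
ΣF_x = 0: A_x − T·cos22° = 0 → A_x = 29.8148 × 0.927184 = 27.64 kN.
ΣF_y = 0: A_y + T·sin22° − 20 = 0 → A_y = 20 − 29.8148 × 0.374607 = 8.831 kN.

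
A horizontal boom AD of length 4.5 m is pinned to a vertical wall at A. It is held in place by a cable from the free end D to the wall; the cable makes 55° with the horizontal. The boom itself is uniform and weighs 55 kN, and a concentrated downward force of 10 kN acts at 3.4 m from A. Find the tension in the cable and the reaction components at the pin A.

T = 42.79 kN, A_x = 24.55 kN, A_y = 29.94 kN

ΣM about A: T·sin55°·4.5 − 55·2.25 − 10·3.4 = 0 → T = 157.75/(4.5·0.819152) = 42.7949 ≈ 42.79 kN.
ΣF_x = 0: A_x − T·cos55° = 0 → A_x = 42.7949 × 0.573576 = 24.55 kN.
ΣF_y = 0: A_y + T·sin55° − 55 − 10 = 0 → A_y = 65 − 42.7949 × 0.819152 = 29.94 kN.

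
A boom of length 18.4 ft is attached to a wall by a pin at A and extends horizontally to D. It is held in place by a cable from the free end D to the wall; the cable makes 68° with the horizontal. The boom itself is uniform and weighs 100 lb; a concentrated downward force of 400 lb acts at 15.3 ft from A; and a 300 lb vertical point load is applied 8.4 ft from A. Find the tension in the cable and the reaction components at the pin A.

T = 560.4 lb, A_x = 209.9 lb, A_y = 280.4 lb

ΣM about A: T·sin68°·18.4 − 100·9.2 − 400·15.3 − 300·8.4 = 0 → T = 9560/(18.4·0.927184) = 560.369 ≈ 560.4 lb.
ΣF_x = 0: A_x − T·cos68° = 0 → A_x = 560.369 × 0.374607 = 209.9 lb.
ΣF_y = 0: A_y + T·sin68° − 100 − 400 − 300 = 0 → A_y = 800 − 560.369 × 0.927184 = 280.4 lb.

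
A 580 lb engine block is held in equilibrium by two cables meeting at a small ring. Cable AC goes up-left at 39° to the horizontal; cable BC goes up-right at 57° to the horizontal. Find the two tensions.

ΣF_x = 0: −T_AC·cos39° + T_BC·cos57° = 0 → T_BC = 1.4269·T_AC.
ΣF_y = 0: T_AC·sin39° + T_BC·sin57° = 580.
Substitute: T_AC·(0.62932 + 1.4269·0.838671) = 580 → T_AC = 317.631 ≈ 317.6 lb.
Then T_BC = 1.4269 × 317.631 = 453.2 lb.

T_AC = 317.6 lb, T_BC = 453.2 lb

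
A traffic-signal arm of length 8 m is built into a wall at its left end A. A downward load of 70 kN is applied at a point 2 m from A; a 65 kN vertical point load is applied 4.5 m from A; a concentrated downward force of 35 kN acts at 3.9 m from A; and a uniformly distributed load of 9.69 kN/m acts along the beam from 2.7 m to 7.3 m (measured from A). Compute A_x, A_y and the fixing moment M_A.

Resultant of the distributed load: 9.69 × 4.6 = 44.574 kN at 5 m from A.
ΣF_x = 0: A_x = 0.
ΣF_y = 0: A_y − 70 − 65 − 35 − 9.69·4.6 = 0 → A_y = 214.6 kN.
ΣM about A: M_A − 70·2 − 65·4.5 − 35·3.9 − (9.69·4.6)·5 = 0 → M_A = 791.9 kN·m.

A_x = 0, A_y = 214.6 kN, M_A = 791.9 kN·m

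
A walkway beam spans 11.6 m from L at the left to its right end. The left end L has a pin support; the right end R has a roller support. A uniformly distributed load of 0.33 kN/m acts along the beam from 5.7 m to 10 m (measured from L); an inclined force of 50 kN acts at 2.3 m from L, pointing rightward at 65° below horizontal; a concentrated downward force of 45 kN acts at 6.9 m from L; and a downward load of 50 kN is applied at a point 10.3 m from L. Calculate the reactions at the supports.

L_x = -21.13 kN, L_y = 60.63 kN, R_y = 81.11 kN

Resultant of the distributed load: 0.33 × 4.3 = 1.419 kN at 7.85 m from L.
ΣM about L: R_y·11.6 − (0.33·4.3)·7.85 − 50·sin65°·2.3 − 45·6.9 − 50·10.3 = 0 → R_y = 940.865/11.6 = 81.1091 ≈ 81.11 kN.
ΣF_y = 0: L_y + 81.1091 − 0.33·4.3 − 50·sin65° − 45 − 50 = 0 → L_y = 60.63 kN.
ΣF_x = 0: L_x + 50·cos65° = 0 → L_x = -21.13 kN.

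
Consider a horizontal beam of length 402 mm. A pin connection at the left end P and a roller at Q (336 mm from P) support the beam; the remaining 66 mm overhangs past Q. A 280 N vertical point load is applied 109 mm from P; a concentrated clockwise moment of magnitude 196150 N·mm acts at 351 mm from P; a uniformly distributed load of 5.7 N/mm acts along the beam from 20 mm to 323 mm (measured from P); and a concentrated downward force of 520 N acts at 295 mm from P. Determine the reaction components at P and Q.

Resultant of the distributed load: 5.7 × 303 = 1727.1 N at 171.5 mm from P.
Taking moments about P: Q_y·336 − 280·109 − 196150 − (5.7·303)·171.5 − 520·295 = 0 → Q_y = 676267.65/336 = 2012.7 ≈ 2013 N.
ΣF_y = 0: P_y + 2012.7 − 280 − 5.7·303 − 520 = 0 → P_y = 514.4 N.
ΣF_x = 0: no horizontal applied forces, so P_x = 0.

P_x = 0, P_y = 514.4 N, Q_y = 2013 N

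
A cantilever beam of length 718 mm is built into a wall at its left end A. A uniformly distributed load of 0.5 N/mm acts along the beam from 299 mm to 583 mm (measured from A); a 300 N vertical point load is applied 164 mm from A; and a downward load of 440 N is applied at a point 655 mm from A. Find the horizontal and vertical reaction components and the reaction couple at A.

Resultant of the distributed load: 0.5 × 284 = 142 N at 441 mm from A.
ΣF_x = 0: A_x = 0.
ΣF_y = 0: A_y − 0.5·284 − 300 − 440 = 0 → A_y = 882.0 N.
ΣM about A: M_A − (0.5·284)·441 − 300·164 − 440·655 = 0 → M_A = 400000 N·mm.

A_x = 0, A_y = 882.0 N, M_A = 400000 N·mm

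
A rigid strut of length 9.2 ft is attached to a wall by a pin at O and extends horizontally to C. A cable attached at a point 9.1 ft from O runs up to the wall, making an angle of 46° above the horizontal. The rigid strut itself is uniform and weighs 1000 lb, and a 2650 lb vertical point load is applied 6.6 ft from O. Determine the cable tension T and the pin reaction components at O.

ΣM about O: T·sin46°·9.1 − 1000·4.6 − 2650·6.6 = 0 → T = 22090/(9.1·0.71934) = 3374.58 ≈ 3375 lb.
ΣF_x = 0: O_x − T·cos46° = 0 → O_x = 3374.58 × 0.694658 = 2344 lb.
ΣF_y = 0: O_y + T·sin46° − 1000 − 2650 = 0 → O_y = 3650 − 3374.58 × 0.71934 = 1223 lb.

T = 3375 lb, O_x = 2344 lb, O_y = 1223 lb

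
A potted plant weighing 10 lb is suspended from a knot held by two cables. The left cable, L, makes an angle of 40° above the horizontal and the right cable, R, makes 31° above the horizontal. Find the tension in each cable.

ΣF_x = 0: −T_L·cos40° + T_R·cos31° = 0 → T_R = 0.893693·T_L.
ΣF_y = 0: T_L·sin40° + T_R·sin31° = 10.
Substitute: T_L·(0.642788 + 0.893693·0.515038) = 10 → T_L = 9.06558 ≈ 9.066 lb.
Then T_R = 0.893693 × 9.06558 = 8.102 lb.

T_L = 9.066 lb, T_R = 8.102 lb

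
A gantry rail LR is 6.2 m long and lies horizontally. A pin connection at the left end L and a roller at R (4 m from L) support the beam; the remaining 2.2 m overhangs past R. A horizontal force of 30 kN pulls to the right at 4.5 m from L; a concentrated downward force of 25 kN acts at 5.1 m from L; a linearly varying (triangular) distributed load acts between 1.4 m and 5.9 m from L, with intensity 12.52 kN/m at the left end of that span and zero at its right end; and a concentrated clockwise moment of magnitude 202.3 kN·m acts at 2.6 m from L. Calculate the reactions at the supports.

Resultant of the triangular load: ½ × 12.52 × 4.5 = 28.17 kN, acting at 2.9 m from L (one-third of the span from the peak).
ΣM about L: R_y·4 − 25·5.1 − (½·12.52·4.5)·2.9 − 202.3 = 0 → R_y = 411.493/4 = 102.873 ≈ 102.9 kN.
ΣF_y = 0: L_y + 102.873 − 25 − ½·12.52·4.5 = 0 → L_y = -49.70 kN.
ΣF_x = 0: L_x + 30 = 0 → L_x = -30.00 kN.

L_x = -30.00 kN, L_y = -49.70 kN, R_y = 102.9 kN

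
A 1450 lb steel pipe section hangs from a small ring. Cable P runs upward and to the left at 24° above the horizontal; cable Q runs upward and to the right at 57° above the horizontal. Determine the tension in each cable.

ΣF_x = 0: −T_P·cos24° + T_Q·cos57° = 0 → T_Q = 1.67734·T_P.
ΣF_y = 0: T_P·sin24° + T_Q·sin57° = 1450.
Substitute: T_P·(0.406737 + 1.67734·0.838671) = 1450 → T_P = 799.571 ≈ 799.6 lb.
Then T_Q = 1.67734 × 799.571 = 1341 lb.

T_P = 799.6 lb, T_Q = 1341 lb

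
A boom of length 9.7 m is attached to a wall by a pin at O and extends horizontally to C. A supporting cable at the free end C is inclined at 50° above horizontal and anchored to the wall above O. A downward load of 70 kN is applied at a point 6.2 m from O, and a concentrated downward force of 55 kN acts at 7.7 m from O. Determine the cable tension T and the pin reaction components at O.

ΣM about O: T·sin50°·9.7 − 70·6.2 − 55·7.7 = 0 → T = 857.5/(9.7·0.766044) = 115.401 ≈ 115.4 kN.
ΣF_x = 0: O_x − T·cos50° = 0 → O_x = 115.401 × 0.642788 = 74.18 kN.
ΣF_y = 0: O_y + T·sin50° − 70 − 55 = 0 → O_y = 125 − 115.401 × 0.766044 = 36.60 kN.

T = 115.4 kN, O_x = 74.18 kN, O_y = 36.60 kN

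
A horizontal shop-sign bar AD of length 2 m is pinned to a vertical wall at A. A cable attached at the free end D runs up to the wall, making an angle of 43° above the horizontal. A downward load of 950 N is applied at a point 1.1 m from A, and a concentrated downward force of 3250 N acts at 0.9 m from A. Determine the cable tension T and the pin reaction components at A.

ΣM about A: T·sin43°·2 − 950·1.1 − 3250·0.9 = 0 → T = 3970/(2·0.681998) = 2910.57 ≈ 2911 N.
ΣF_x = 0: A_x − T·cos43° = 0 → A_x = 2910.57 × 0.731354 = 2129 N.
ΣF_y = 0: A_y + T·sin43° − 950 − 3250 = 0 → A_y = 4200 − 2910.57 × 0.681998 = 2215 N.

T = 2911 N, A_x = 2129 N, A_y = 2215 N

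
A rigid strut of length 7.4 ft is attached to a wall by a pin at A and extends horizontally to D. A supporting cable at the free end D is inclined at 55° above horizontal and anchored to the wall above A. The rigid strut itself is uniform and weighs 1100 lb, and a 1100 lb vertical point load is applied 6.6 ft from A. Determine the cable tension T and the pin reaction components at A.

ΣM about A: T·sin55°·7.4 − 1100·3.7 − 1100·6.6 = 0 → T = 11330/(7.4·0.819152) = 1869.1 ≈ 1869 lb.
ΣF_x = 0: A_x − T·cos55° = 0 → A_x = 1869.1 × 0.573576 = 1072 lb.
ΣF_y = 0: A_y + T·sin55° − 1100 − 1100 = 0 → A_y = 2200 − 1869.1 × 0.819152 = 668.9 lb.

T = 1869 lb, A_x = 1072 lb, A_y = 668.9 lb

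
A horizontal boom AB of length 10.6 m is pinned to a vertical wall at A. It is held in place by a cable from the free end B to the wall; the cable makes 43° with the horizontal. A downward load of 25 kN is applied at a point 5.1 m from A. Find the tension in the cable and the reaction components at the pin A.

T = 17.64 kN, A_x = 12.90 kN, A_y = 12.97 kN

ΣM about A: T·sin43°·10.6 − 25·5.1 = 0 → T = 127.5/(10.6·0.681998) = 17.6369 ≈ 17.64 kN.
ΣF_x = 0: A_x − T·cos43° = 0 → A_x = 17.6369 × 0.731354 = 12.90 kN.
ΣF_y = 0: A_y + T·sin43° − 25 = 0 → A_y = 25 − 17.6369 × 0.681998 = 12.97 kN.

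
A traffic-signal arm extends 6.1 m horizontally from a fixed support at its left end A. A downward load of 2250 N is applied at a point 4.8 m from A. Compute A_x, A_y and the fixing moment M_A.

A_x = 0, A_y = 2250 N, M_A = 10800 N·m

ΣF_x = 0: A_x = 0.
ΣF_y = 0: A_y − 2250 = 0 → A_y = 2250 N.
ΣM about A: M_A − 2250·4.8 = 0 → M_A = 10800 N·m.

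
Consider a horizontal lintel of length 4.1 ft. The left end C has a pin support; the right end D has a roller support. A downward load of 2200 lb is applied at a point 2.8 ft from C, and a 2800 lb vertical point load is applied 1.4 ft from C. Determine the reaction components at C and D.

C_x = 0, C_y = 2541 lb, D_y = 2459 lb

ΣM about C: D_y·4.1 − 2200·2.8 − 2800·1.4 = 0 → D_y = 10080/4.1 = 2458.54 ≈ 2459 lb.
ΣF_y = 0: C_y + 2458.54 − 2200 − 2800 = 0 → C_y = 2541 lb.
ΣF_x = 0: no horizontal applied forces, so C_x = 0.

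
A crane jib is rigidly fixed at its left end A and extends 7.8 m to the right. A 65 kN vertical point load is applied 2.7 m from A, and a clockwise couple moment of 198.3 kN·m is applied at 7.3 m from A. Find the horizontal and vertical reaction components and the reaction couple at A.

ΣF_x = 0: A_x = 0.
ΣF_y = 0: A_y − 65 = 0 → A_y = 65.00 kN.
ΣM about A: M_A − 65·2.7 − 198.3 = 0 → M_A = 373.8 kN·m.

A_x = 0, A_y = 65.00 kN, M_A = 373.8 kN·m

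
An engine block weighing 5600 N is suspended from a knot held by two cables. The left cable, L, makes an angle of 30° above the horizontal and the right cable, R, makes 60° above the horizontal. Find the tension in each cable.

T_L = 2800 N, T_R = 4850 N

ΣF_x = 0: −T_L·cos30° + T_R·cos60° = 0 → T_R = 1.73205·T_L.
ΣF_y = 0: T_L·sin30° + T_R·sin60° = 5600.
Substitute: T_L·(0.5 + 1.73205·0.866025) = 5600 → T_L = 2800 N.
Then T_R = 1.73205 × 2800 = 4850 N.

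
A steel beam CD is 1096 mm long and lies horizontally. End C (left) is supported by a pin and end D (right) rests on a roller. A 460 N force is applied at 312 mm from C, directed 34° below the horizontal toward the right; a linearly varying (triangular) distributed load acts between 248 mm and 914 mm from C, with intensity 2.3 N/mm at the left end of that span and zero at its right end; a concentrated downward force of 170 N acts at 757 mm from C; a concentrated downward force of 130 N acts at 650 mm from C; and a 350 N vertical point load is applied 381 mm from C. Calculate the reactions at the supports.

Resultant of the triangular load: ½ × 2.3 × 666 = 765.9 N, acting at 470 mm from C (one-third of the span from the peak).
Moments about C: D_y·1096 − 460·sin34°·312 − (½·2.3·666)·470 − 170·757 − 130·650 − 350·381 = 0 → D_y = 786768/1096 = 717.854 ≈ 717.9 N.
ΣF_y = 0: C_y + 717.854 − 460·sin34° − ½·2.3·666 − 170 − 130 − 350 = 0 → C_y = 955.3 N.
ΣF_x = 0: C_x + 460·cos34° = 0 → C_x = -381.4 N.

C_x = -381.4 N, C_y = 955.3 N, D_y = 717.9 N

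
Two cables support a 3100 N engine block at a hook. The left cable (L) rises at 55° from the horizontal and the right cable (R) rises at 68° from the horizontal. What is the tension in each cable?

ΣF_x = 0: −T_L·cos55° + T_R·cos68° = 0 → T_R = 1.53114·T_L.
ΣF_y = 0: T_L·sin55° + T_R·sin68° = 3100.
Substitute: T_L·(0.819152 + 1.53114·0.927184) = 3100 → T_L = 1384.67 ≈ 1385 N.
Then T_R = 1.53114 × 1384.67 = 2120 N.

T_L = 1385 N, T_R = 2120 N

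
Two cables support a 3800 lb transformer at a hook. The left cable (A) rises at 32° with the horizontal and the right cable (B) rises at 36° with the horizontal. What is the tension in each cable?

ΣF_x = 0: −T_A·cos32° + T_B·cos36° = 0 → T_B = 1.04825·T_A.
ΣF_y = 0: T_A·sin32° + T_B·sin36° = 3800.
Substitute: T_A·(0.529919 + 1.04825·0.587785) = 3800 → T_A = 3315.69 ≈ 3316 lb.
Then T_B = 1.04825 × 3315.69 = 3476 lb.

T_A = 3316 lb, T_B = 3476 lb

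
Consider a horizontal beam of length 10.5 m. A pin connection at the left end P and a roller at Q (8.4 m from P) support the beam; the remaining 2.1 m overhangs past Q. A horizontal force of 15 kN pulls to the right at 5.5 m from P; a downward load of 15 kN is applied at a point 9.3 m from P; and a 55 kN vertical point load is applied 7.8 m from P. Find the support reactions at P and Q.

P_x = -15.00 kN, P_y = 2.321 kN, Q_y = 67.68 kN

ΣM about P: Q_y·8.4 − 15·9.3 − 55·7.8 = 0 → Q_y = 568.5/8.4 = 67.6786 ≈ 67.68 kN.
ΣF_y = 0: P_y + 67.6786 − 15 − 55 = 0 → P_y = 2.321 kN.
ΣF_x = 0: P_x + 15 = 0 → P_x = -15.00 kN.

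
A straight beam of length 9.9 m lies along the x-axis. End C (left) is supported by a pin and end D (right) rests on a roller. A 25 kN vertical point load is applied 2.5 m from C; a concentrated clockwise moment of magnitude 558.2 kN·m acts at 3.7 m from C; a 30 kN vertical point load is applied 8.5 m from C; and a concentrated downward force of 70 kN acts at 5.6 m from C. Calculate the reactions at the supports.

C_x = 0, C_y = -3.051 kN, D_y = 128.1 kN

ΣM about C: D_y·9.9 − 25·2.5 − 558.2 − 30·8.5 − 70·5.6 = 0 → D_y = 1267.7/9.9 = 128.051 ≈ 128.1 kN.
ΣF_y = 0: C_y + 128.051 − 25 − 30 − 70 = 0 → C_y = -3.051 kN.
ΣF_x = 0: no horizontal applied forces, so C_x = 0.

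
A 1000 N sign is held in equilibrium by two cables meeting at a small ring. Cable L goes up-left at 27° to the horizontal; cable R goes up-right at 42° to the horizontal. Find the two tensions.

T_L = 796.0 N, T_R = 954.4 N

ΣF_x = 0: −T_L·cos27° + T_R·cos42° = 0 → T_R = 1.19897·T_L.
ΣF_y = 0: T_L·sin27° + T_R·sin42° = 1000.
Substitute: T_L·(0.45399 + 1.19897·0.669131) = 1000 → T_L = 796.015 ≈ 796.0 N.
Then T_R = 1.19897 × 796.015 = 954.4 N.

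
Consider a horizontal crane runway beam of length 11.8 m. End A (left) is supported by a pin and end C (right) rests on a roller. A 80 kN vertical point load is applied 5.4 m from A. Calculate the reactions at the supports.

ΣM about A: C_y·11.8 − 80·5.4 = 0 → C_y = 432/11.8 = 36.6102 ≈ 36.61 kN.
ΣF_y = 0: A_y + 36.6102 − 80 = 0 → A_y = 43.39 kN.
ΣF_x = 0: no horizontal applied forces, so A_x = 0.

A_x = 0, A_y = 43.39 kN, C_y = 36.61 kN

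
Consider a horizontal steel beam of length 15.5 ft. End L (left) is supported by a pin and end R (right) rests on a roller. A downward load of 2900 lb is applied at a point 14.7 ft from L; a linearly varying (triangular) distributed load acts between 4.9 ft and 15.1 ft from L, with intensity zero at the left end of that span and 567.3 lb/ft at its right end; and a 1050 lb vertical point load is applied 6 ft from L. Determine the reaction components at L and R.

Resultant of the triangular load: ½ × 567.3 × 10.2 = 2893.23 lb, acting at 11.7 ft from L (one-third of the span from the peak).
Taking moments about L: R_y·15.5 − 2900·14.7 − (½·567.3·10.2)·11.7 − 1050·6 = 0 → R_y = 82780.791/15.5 = 5340.7 ≈ 5341 lb.
ΣF_y = 0: L_y + 5340.7 − 2900 − ½·567.3·10.2 − 1050 = 0 → L_y = 1503 lb.
ΣF_x = 0: no horizontal applied forces, so L_x = 0.

L_x = 0, L_y = 1503 lb, R_y = 5341 lb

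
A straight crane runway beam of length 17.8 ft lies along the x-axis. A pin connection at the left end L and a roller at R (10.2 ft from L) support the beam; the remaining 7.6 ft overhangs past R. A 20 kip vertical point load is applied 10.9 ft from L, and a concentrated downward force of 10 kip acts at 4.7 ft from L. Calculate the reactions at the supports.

L_x = 0, L_y = 4.020 kip, R_y = 25.98 kip

Moments about L: R_y·10.2 − 20·10.9 − 10·4.7 = 0 → R_y = 265/10.2 = 25.9804 ≈ 25.98 kip.
ΣF_y = 0: L_y + 25.9804 − 20 − 10 = 0 → L_y = 4.020 kip.
ΣF_x = 0: no horizontal applied forces, so L_x = 0.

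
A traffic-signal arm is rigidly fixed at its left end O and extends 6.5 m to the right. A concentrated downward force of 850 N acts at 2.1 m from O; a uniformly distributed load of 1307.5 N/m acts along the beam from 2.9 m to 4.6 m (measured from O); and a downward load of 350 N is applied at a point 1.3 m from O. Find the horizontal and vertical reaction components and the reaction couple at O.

Resultant of the distributed load: 1307.5 × 1.7 = 2222.75 N at 3.75 m from O.
ΣF_x = 0: O_x = 0.
ΣF_y = 0: O_y − 850 − 1307.5·1.7 − 350 = 0 → O_y = 3423 N.
ΣM about O: M_O − 850·2.1 − (1307.5·1.7)·3.75 − 350·1.3 = 0 → M_O = 10580 N·m.

O_x = 0, O_y = 3423 N, M_O = 10580 N·m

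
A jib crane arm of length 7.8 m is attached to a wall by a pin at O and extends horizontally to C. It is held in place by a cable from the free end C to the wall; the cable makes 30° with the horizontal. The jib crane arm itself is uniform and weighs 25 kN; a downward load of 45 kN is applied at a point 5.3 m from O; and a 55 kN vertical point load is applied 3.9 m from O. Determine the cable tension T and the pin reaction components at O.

ΣM about O: T·sin30°·7.8 − 25·3.9 − 45·5.3 − 55·3.9 = 0 → T = 550.5/(7.8·0.5) = 141.154 ≈ 141.2 kN.
ΣF_x = 0: O_x − T·cos30° = 0 → O_x = 141.154 × 0.866025 = 122.2 kN.
ΣF_y = 0: O_y + T·sin30° − 25 − 45 − 55 = 0 → O_y = 125 − 141.154 × 0.5 = 54.42 kN.

T = 141.2 kN, O_x = 122.2 kN, O_y = 54.42 kN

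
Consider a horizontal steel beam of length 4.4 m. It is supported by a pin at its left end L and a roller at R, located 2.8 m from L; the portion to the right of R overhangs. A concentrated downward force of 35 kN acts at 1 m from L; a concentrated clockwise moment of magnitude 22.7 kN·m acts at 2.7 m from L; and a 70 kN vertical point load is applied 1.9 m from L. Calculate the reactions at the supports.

Moments about L: R_y·2.8 − 35·1 − 22.7 − 70·1.9 = 0 → R_y = 190.7/2.8 = 68.1071 ≈ 68.11 kN.
ΣF_y = 0: L_y + 68.1071 − 35 − 70 = 0 → L_y = 36.89 kN.
ΣF_x = 0: no horizontal applied forces, so L_x = 0.

L_x = 0, L_y = 36.89 kN, R_y = 68.11 kN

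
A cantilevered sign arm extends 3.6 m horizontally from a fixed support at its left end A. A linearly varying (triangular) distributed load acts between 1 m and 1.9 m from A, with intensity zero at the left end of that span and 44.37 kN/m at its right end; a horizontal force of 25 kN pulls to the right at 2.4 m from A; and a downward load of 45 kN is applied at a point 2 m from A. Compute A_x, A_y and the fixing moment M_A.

Resultant of the triangular load: ½ × 44.37 × 0.9 = 19.9665 kN, acting at 1.6 m from A (one-third of the span from the peak).
ΣF_x = 0: A_x + 25 = 0 → A_x = -25.00 kN.
ΣF_y = 0: A_y − ½·44.37·0.9 − 45 = 0 → A_y = 64.97 kN.
ΣM about A: M_A − (½·44.37·0.9)·1.6 − 45·2 = 0 → M_A = 121.9 kN·m.

A_x = -25.00 kN, A_y = 64.97 kN, M_A = 121.9 kN·m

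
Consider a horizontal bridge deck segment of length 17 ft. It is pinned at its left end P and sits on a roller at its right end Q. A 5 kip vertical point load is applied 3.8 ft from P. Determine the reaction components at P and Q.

P_x = 0, P_y = 3.882 kip, Q_y = 1.118 kip

Taking moments about P: Q_y·17 − 5·3.8 = 0 → Q_y = 19/17 = 1.11765 ≈ 1.118 kip.
ΣF_y = 0: P_y + 1.11765 − 5 = 0 → P_y = 3.882 kip.
ΣF_x = 0: no horizontal applied forces, so P_x = 0.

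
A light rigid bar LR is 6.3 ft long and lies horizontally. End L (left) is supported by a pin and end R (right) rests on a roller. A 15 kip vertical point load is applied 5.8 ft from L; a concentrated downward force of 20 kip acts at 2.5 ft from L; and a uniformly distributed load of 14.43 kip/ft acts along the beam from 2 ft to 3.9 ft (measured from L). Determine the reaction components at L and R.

Resultant of the distributed load: 14.43 × 1.9 = 27.417 kip at 2.95 ft from L.
ΣM about L: R_y·6.3 − 15·5.8 − 20·2.5 − (14.43·1.9)·2.95 = 0 → R_y = 217.88015/6.3 = 34.5842 ≈ 34.58 kip.
ΣF_y = 0: L_y + 34.5842 − 15 − 20 − 14.43·1.9 = 0 → L_y = 27.83 kip.
ΣF_x = 0: no horizontal applied forces, so L_x = 0.

L_x = 0, L_y = 27.83 kip, R_y = 34.58 kip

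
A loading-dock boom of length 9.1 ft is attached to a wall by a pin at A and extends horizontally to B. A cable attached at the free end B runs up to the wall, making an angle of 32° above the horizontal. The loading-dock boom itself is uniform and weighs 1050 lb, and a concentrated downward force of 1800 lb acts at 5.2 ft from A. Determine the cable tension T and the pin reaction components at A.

T = 2932 lb, A_x = 2486 lb, A_y = 1296 lb

ΣM about A: T·sin32°·9.1 − 1050·4.55 − 1800·5.2 = 0 → T = 14137.5/(9.1·0.529919) = 2931.71 ≈ 2932 lb.
ΣF_x = 0: A_x − T·cos32° = 0 → A_x = 2931.71 × 0.848048 = 2486 lb.
ΣF_y = 0: A_y + T·sin32° − 1050 − 1800 = 0 → A_y = 2850 − 2931.71 × 0.529919 = 1296 lb.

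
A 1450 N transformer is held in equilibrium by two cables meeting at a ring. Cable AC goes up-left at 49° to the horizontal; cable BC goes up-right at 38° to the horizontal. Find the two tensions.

T_AC = 1144 N, T_BC = 952.6 N

ΣF_x = 0: −T_AC·cos49° + T_BC·cos38° = 0 → T_BC = 0.832551·T_AC.
ΣF_y = 0: T_AC·sin49° + T_BC·sin38° = 1450.
Substitute: T_AC·(0.75471 + 0.832551·0.615661) = 1450 → T_AC = 1144.18 ≈ 1144 N.
Then T_BC = 0.832551 × 1144.18 = 952.6 N.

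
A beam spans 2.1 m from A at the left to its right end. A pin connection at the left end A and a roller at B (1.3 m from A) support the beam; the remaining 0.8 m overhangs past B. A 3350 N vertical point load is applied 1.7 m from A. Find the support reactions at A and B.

ΣM about A: B_y·1.3 − 3350·1.7 = 0 → B_y = 5695/1.3 = 4380.77 ≈ 4381 N.
ΣF_y = 0: A_y + 4380.77 − 3350 = 0 → A_y = -1031 N.
ΣF_x = 0: no horizontal applied forces, so A_x = 0.

A_x = 0, A_y = -1031 N, B_y = 4381 N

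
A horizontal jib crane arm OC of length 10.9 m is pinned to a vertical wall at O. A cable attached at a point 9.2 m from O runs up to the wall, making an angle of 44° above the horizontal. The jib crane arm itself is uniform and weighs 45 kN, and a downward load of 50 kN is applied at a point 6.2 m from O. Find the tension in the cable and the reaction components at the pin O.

T = 86.88 kN, O_x = 62.50 kN, O_y = 34.65 kN

ΣM about O: T·sin44°·9.2 − 45·5.45 − 50·6.2 = 0 → T = 555.25/(9.2·0.694658) = 86.882 ≈ 86.88 kN.
ΣF_x = 0: O_x − T·cos44° = 0 → O_x = 86.882 × 0.71934 = 62.50 kN.
ΣF_y = 0: O_y + T·sin44° − 45 − 50 = 0 → O_y = 95 − 86.882 × 0.694658 = 34.65 kN.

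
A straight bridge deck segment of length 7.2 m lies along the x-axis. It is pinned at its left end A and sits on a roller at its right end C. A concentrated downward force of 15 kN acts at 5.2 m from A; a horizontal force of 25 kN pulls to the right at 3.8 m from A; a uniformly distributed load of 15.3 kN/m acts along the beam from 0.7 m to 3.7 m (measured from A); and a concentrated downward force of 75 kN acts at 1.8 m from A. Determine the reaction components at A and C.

A_x = -25.00 kN, A_y = 92.29 kN, C_y = 43.61 kN

Resultant of the distributed load: 15.3 × 3 = 45.9 kN at 2.2 m from A.
Taking moments about A: C_y·7.2 − 15·5.2 − (15.3·3)·2.2 − 75·1.8 = 0 → C_y = 313.98/7.2 = 43.6083 ≈ 43.61 kN.
ΣF_y = 0: A_y + 43.6083 − 15 − 15.3·3 − 75 = 0 → A_y = 92.29 kN.
ΣF_x = 0: A_x + 25 = 0 → A_x = -25.00 kN.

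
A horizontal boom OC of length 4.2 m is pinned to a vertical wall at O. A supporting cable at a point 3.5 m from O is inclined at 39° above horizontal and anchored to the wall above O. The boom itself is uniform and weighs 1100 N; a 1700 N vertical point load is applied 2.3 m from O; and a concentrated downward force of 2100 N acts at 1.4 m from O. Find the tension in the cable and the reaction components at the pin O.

ΣM about O: T·sin39°·3.5 − 1100·2.1 − 1700·2.3 − 2100·1.4 = 0 → T = 9160/(3.5·0.62932) = 4158.68 ≈ 4159 N.
ΣF_x = 0: O_x − T·cos39° = 0 → O_x = 4158.68 × 0.777146 = 3232 N.
ΣF_y = 0: O_y + T·sin39° − 1100 − 1700 − 2100 = 0 → O_y = 4900 − 4158.68 × 0.62932 = 2283 N.

T = 4159 N, O_x = 3232 N, O_y = 2283 N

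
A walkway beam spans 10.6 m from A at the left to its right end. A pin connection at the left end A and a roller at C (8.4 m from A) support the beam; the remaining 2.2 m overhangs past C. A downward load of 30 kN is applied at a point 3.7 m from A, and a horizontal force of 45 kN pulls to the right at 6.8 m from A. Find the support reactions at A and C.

A_x = -45.00 kN, A_y = 16.79 kN, C_y = 13.21 kN

ΣM about A: C_y·8.4 − 30·3.7 = 0 → C_y = 111/8.4 = 13.2143 ≈ 13.21 kN.
ΣF_y = 0: A_y + 13.2143 − 30 = 0 → A_y = 16.79 kN.
ΣF_x = 0: A_x + 45 = 0 → A_x = -45.00 kN.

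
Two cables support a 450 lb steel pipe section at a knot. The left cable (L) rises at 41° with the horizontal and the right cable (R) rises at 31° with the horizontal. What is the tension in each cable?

T_L = 405.6 lb, T_R = 357.1 lb

ΣF_x = 0: −T_L·cos41° + T_R·cos31° = 0 → T_R = 0.880469·T_L.
ΣF_y = 0: T_L·sin41° + T_R·sin31° = 450.
Substitute: T_L·(0.656059 + 0.880469·0.515038) = 450 → T_L = 405.576 ≈ 405.6 lb.
Then T_R = 0.880469 × 405.576 = 357.1 lb.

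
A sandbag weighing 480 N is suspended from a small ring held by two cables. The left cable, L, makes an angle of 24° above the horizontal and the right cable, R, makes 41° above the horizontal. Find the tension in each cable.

ΣF_x = 0: −T_L·cos24° + T_R·cos41° = 0 → T_R = 1.21046·T_L.
ΣF_y = 0: T_L·sin24° + T_R·sin41° = 480.
Substitute: T_L·(0.406737 + 1.21046·0.656059) = 480 → T_L = 399.71 ≈ 399.7 N.
Then T_R = 1.21046 × 399.71 = 483.8 N.

T_L = 399.7 N, T_R = 483.8 N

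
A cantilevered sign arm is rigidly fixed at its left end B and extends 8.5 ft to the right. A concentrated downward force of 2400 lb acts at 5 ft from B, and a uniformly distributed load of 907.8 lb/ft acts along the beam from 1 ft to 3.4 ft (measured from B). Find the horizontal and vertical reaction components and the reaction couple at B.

Resultant of the distributed load: 907.8 × 2.4 = 2178.72 lb at 2.2 ft from B.
ΣF_x = 0: B_x = 0.
ΣF_y = 0: B_y − 2400 − 907.8·2.4 = 0 → B_y = 4579 lb.
ΣM about B: M_B − 2400·5 − (907.8·2.4)·2.2 = 0 → M_B = 16790 lb·ft.

B_x = 0, B_y = 4579 lb, M_B = 16790 lb·ft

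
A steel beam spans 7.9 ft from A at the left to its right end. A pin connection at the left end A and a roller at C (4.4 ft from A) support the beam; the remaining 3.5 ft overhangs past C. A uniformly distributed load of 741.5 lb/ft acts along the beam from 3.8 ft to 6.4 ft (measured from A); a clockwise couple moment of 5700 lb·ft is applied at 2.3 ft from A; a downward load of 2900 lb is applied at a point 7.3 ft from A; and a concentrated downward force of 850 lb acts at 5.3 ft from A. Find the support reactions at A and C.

Resultant of the distributed load: 741.5 × 2.6 = 1927.9 lb at 5.1 ft from A.
Moments about A: C_y·4.4 − (741.5·2.6)·5.1 − 5700 − 2900·7.3 − 850·5.3 = 0 → C_y = 41207.29/4.4 = 9365.29 ≈ 9365 lb.
ΣF_y = 0: A_y + 9365.29 − 741.5·2.6 − 2900 − 850 = 0 → A_y = -3687 lb.
ΣF_x = 0: no horizontal applied forces, so A_x = 0.

A_x = 0, A_y = -3687 lb, C_y = 9365 lb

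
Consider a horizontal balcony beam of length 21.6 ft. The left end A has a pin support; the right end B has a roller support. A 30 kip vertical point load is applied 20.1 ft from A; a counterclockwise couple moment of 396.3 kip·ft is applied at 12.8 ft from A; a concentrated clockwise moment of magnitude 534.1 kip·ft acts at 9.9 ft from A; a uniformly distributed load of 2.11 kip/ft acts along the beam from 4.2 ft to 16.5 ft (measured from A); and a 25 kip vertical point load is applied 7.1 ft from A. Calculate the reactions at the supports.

Resultant of the distributed load: 2.11 × 12.3 = 25.953 kip at 10.35 ft from A.
ΣM about A: B_y·21.6 − 30·20.1 + 396.3 − 534.1 − (2.11·12.3)·10.35 − 25·7.1 = 0 → B_y = 1186.91355/21.6 = 54.9497 ≈ 54.95 kip.
ΣF_y = 0: A_y + 54.9497 − 30 − 2.11·12.3 − 25 = 0 → A_y = 26.00 kip.
ΣF_x = 0: no horizontal applied forces, so A_x = 0.

A_x = 0, A_y = 26.00 kip, B_y = 54.95 kip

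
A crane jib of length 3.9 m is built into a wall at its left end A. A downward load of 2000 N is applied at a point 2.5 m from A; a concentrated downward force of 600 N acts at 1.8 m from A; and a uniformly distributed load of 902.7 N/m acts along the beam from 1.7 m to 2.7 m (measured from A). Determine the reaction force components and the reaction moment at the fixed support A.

Resultant of the distributed load: 902.7 × 1 = 902.7 N at 2.2 m from A.
ΣF_x = 0: A_x = 0.
ΣF_y = 0: A_y − 2000 − 600 − 902.7·1 = 0 → A_y = 3503 N.
ΣM about A: M_A − 2000·2.5 − 600·1.8 − (902.7·1)·2.2 = 0 → M_A = 8066 N·m.

A_x = 0, A_y = 3503 N, M_A = 8066 N·m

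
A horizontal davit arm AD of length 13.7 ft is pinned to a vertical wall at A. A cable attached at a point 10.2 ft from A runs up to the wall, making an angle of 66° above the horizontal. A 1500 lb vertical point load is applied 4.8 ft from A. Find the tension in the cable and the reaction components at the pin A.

T = 772.7 lb, A_x = 314.3 lb, A_y = 794.1 lb

ΣM about A: T·sin66°·10.2 − 1500·4.8 = 0 → T = 7200/(10.2·0.913545) = 772.685 ≈ 772.7 lb.
ΣF_x = 0: A_x − T·cos66° = 0 → A_x = 772.685 × 0.406737 = 314.3 lb.
ΣF_y = 0: A_y + T·sin66° − 1500 = 0 → A_y = 1500 − 772.685 × 0.913545 = 794.1 lb.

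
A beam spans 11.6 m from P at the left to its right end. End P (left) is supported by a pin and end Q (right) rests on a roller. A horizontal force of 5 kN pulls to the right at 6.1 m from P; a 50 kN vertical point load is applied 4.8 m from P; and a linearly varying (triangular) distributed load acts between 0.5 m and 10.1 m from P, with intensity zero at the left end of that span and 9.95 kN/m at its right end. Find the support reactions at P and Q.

Resultant of the triangular load: ½ × 9.95 × 9.6 = 47.76 kN, acting at 6.9 m from P (one-third of the span from the peak).
Taking moments about P: Q_y·11.6 − 50·4.8 − (½·9.95·9.6)·6.9 = 0 → Q_y = 569.544/11.6 = 49.0986 ≈ 49.10 kN.
ΣF_y = 0: P_y + 49.0986 − 50 − ½·9.95·9.6 = 0 → P_y = 48.66 kN.
ΣF_x = 0: P_x + 5 = 0 → P_x = -5.000 kN.

P_x = -5.000 kN, P_y = 48.66 kN, Q_y = 49.10 kN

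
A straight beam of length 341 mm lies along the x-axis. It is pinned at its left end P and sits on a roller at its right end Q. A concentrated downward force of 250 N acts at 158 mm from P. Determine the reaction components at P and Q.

P_x = 0, P_y = 134.2 N, Q_y = 115.8 N

Taking moments about P: Q_y·341 − 250·158 = 0 → Q_y = 39500/341 = 115.836 ≈ 115.8 N.
ΣF_y = 0: P_y + 115.836 − 250 = 0 → P_y = 134.2 N.
ΣF_x = 0: no horizontal applied forces, so P_x = 0.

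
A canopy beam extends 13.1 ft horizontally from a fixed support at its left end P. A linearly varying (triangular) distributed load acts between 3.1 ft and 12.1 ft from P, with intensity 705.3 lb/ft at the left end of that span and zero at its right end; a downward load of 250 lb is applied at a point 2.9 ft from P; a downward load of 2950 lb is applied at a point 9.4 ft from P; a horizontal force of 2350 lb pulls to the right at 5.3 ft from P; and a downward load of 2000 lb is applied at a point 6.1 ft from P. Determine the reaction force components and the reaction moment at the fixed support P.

P_x = -2350 lb, P_y = 8374 lb, M_P = 60020 lb·ft

Resultant of the triangular load: ½ × 705.3 × 9 = 3173.85 lb, acting at 6.1 ft from P (one-third of the span from the peak).
ΣF_x = 0: P_x + 2350 = 0 → P_x = -2350 lb.
ΣF_y = 0: P_y − ½·705.3·9 − 250 − 2950 − 2000 = 0 → P_y = 8374 lb.
ΣM about P: M_P − (½·705.3·9)·6.1 − 250·2.9 − 2950·9.4 − 2000·6.1 = 0 → M_P = 60020 lb·ft.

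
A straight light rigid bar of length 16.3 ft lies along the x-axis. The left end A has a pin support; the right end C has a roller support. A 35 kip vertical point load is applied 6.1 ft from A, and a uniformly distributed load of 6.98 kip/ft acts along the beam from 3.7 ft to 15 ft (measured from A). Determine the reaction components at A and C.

A_x = 0, A_y = 55.53 kip, C_y = 58.34 kip

Resultant of the distributed load: 6.98 × 11.3 = 78.874 kip at 9.35 ft from A.
Moments about A: C_y·16.3 − 35·6.1 − (6.98·11.3)·9.35 = 0 → C_y = 950.9719/16.3 = 58.3418 ≈ 58.34 kip.
ΣF_y = 0: A_y + 58.3418 − 35 − 6.98·11.3 = 0 → A_y = 55.53 kip.
ΣF_x = 0: no horizontal applied forces, so A_x = 0.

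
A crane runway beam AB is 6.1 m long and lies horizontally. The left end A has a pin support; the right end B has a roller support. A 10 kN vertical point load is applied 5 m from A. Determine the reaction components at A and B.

A_x = 0, A_y = 1.803 kN, B_y = 8.197 kN

ΣM about A: B_y·6.1 − 10·5 = 0 → B_y = 50/6.1 = 8.19672 ≈ 8.197 kN.
ΣF_y = 0: A_y + 8.19672 − 10 = 0 → A_y = 1.803 kN.
ΣF_x = 0: no horizontal applied forces, so A_x = 0.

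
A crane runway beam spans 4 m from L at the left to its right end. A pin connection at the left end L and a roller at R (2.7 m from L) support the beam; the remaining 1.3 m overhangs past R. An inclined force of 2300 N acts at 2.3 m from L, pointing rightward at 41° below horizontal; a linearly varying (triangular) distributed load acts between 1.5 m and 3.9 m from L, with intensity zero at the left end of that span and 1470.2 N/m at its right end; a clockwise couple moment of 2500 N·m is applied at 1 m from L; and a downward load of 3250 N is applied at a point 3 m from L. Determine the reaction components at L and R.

Resultant of the triangular load: ½ × 1470.2 × 2.4 = 1764.24 N, acting at 3.1 m from L (one-third of the span from the peak).
ΣM about L: R_y·2.7 − 2300·sin41°·2.3 − (½·1470.2·2.4)·3.1 − 2500 − 3250·3 = 0 → R_y = 21189.7/2.7 = 7848.04 ≈ 7848 N.
ΣF_y = 0: L_y + 7848.04 − 2300·sin41° − ½·1470.2·2.4 − 3250 = 0 → L_y = -1325 N.
ΣF_x = 0: L_x + 2300·cos41° = 0 → L_x = -1736 N.

L_x = -1736 N, L_y = -1325 N, R_y = 7848 N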